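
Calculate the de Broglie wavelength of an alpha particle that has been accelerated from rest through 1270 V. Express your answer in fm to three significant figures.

λ = 285 fm

KE = 2eV = 2 × 1.602 × 10⁻¹⁹ × 1270 = 4.069 × 10⁻¹⁶ J.
p = √(2mKE) = √(2 × 6.645 × 10⁻²⁷ × 4.069 × 10⁻¹⁶) = 2.325 × 10⁻²¹ kg·m/s.
λ = h/p = 6.626 × 10⁻³⁴ / 2.325 × 10⁻²¹ = 2.85 × 10⁻¹³ m = 285 fm.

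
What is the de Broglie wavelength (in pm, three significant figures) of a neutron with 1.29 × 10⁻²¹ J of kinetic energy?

p = √(2mKE) = √(2 × 1.675 × 10⁻²⁷ × 1.290 × 10⁻²¹) = 2.079 × 10⁻²⁴ kg·m/s.
λ = h/p = 6.626 × 10⁻³⁴ / 2.079 × 10⁻²⁴ = 3.19 × 10⁻¹⁰ m = 319 pm.

λ = 319 pm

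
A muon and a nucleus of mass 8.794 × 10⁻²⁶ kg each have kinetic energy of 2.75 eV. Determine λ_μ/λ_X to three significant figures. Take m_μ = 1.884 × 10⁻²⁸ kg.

λ_μ/λ_X = 21.6

At fixed KE, p = √(2mKE) so λ = h/p ∝ 1/√m.
λ_μ/λ_X = √(m_X/m_μ) = √(8.794 × 10⁻²⁶/1.884 × 10⁻²⁸) = √(466.8) = 21.6.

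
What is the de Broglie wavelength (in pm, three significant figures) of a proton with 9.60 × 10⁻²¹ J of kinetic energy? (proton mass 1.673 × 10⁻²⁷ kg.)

λ = 117 pm

p = √(2mKE) = √(2 × 1.673 × 10⁻²⁷ × 9.600 × 10⁻²¹) = 5.668 × 10⁻²⁴ kg·m/s.
λ = h/p = 6.626 × 10⁻³⁴ / 5.668 × 10⁻²⁴ = 1.17 × 10⁻¹⁰ m = 117 pm.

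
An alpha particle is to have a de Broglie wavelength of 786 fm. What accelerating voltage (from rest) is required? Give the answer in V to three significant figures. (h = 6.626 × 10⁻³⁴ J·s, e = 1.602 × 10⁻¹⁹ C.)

V = 167 V

p = h/λ = 6.626 × 10⁻³⁴ / 7.860 × 10⁻¹³ = 8.430 × 10⁻²² kg·m/s.
KE = p²/(2m) = 5.347 × 10⁻¹⁷ J.
V = KE/2e = 5.347 × 10⁻¹⁷ / (2 × 1.602 × 10⁻¹⁹) = 167 V.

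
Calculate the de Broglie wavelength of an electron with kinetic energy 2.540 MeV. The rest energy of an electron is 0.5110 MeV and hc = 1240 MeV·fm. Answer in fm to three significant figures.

Total energy E = KE + m₀c² = 2.540 + 0.5110 = 3.0510 MeV.
(pc)² = E² − (m₀c²)² = (3.0510)² − (0.5110)² = 9.047 MeV², so pc = 3.008 MeV.
λ = hc/(pc) = 1240 MeV·fm / 3.008 MeV = 412 fm.

λ = 412 fm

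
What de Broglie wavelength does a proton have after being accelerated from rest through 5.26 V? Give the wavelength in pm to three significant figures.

KE = eV = 1.602 × 10⁻¹⁹ × 5.260 = 8.427 × 10⁻¹⁹ J.
p = √(2mKE) = √(2 × 1.673 × 10⁻²⁷ × 8.427 × 10⁻¹⁹) = 5.310 × 10⁻²³ kg·m/s.
λ = h/p = 6.626 × 10⁻³⁴ / 5.310 × 10⁻²³ = 1.25 × 10⁻¹¹ m = 12.5 pm.

λ = 12.5 pm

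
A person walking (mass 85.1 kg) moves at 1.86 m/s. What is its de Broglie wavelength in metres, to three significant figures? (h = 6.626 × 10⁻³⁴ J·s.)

p = mv = 85.1 × 1.86 = 1.583 × 10² kg·m/s.
λ = h/p = 6.626 × 10⁻³⁴ / 1.583 × 10² = 4.19 × 10⁻³⁶ m.

λ = 4.19 × 10⁻³⁶ m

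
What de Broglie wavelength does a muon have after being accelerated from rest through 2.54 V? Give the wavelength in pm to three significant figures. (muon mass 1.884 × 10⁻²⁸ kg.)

λ = 53.5 pm

KE = eV = 1.602 × 10⁻¹⁹ × 2.540 = 4.069 × 10⁻¹⁹ J.
p = √(2mKE) = √(2 × 1.884 × 10⁻²⁸ × 4.069 × 10⁻¹⁹) = 1.238 × 10⁻²³ kg·m/s.
λ = h/p = 6.626 × 10⁻³⁴ / 1.238 × 10⁻²³ = 5.35 × 10⁻¹¹ m = 53.5 pm.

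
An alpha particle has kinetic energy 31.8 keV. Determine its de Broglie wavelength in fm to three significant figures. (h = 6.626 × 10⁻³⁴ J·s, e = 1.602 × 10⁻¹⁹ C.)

λ = 80.5 fm

KE = 31.8 keV = 5.094 × 10⁻¹⁵ J.
p = √(2mKE) = √(2 × 6.645 × 10⁻²⁷ × 5.094 × 10⁻¹⁵) = 8.228 × 10⁻²¹ kg·m/s.
λ = h/p = 6.626 × 10⁻³⁴ / 8.228 × 10⁻²¹ = 8.05 × 10⁻¹⁴ m = 80.5 fm.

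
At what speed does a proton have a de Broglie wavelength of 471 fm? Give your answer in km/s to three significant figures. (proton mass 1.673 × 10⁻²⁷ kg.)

p = h/λ = 6.626 × 10⁻³⁴ / 4.710 × 10⁻¹³ = 1.407 × 10⁻²¹ kg·m/s.
v = p/m = 1.407 × 10⁻²¹ / 1.673 × 10⁻²⁷ = 8.41 × 10⁵ m/s = 841 km/s.

v = 841 km/s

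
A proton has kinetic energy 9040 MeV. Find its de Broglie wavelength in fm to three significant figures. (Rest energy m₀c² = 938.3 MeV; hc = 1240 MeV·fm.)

Total energy E = KE + m₀c² = 9040 + 938.3 = 9978.3 MeV.
(pc)² = E² − (m₀c²)² = (9978.3)² − (938.3)² = 9.869 × 10⁷ MeV², so pc = 9934 MeV.
λ = hc/(pc) = 1240 MeV·fm / 9934 MeV = 0.125 fm.

λ = 0.125 fm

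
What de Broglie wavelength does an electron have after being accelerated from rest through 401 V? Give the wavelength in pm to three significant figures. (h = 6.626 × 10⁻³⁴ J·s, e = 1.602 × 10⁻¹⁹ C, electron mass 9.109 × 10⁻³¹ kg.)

KE = eV = 1.602 × 10⁻¹⁹ × 401.0 = 6.424 × 10⁻¹⁷ J.
p = √(2mKE) = √(2 × 9.109 × 10⁻³¹ × 6.424 × 10⁻¹⁷) = 1.082 × 10⁻²³ kg·m/s.
λ = h/p = 6.626 × 10⁻³⁴ / 1.082 × 10⁻²³ = 6.12 × 10⁻¹¹ m = 61.2 pm.

λ = 61.2 pm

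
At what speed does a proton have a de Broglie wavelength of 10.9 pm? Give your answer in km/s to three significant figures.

p = h/λ = 6.626 × 10⁻³⁴ / 1.090 × 10⁻¹¹ = 6.079 × 10⁻²³ kg·m/s.
v = p/m = 6.079 × 10⁻²³ / 1.673 × 10⁻²⁷ = 3.63 × 10⁴ m/s = 36.3 km/s.

v = 36.3 km/s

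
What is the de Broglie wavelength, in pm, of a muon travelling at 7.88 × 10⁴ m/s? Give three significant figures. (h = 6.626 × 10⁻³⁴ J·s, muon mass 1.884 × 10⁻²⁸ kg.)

λ = 44.6 pm

p = mv = 1.884 × 10⁻²⁸ × 7.88 × 10⁴ = 1.485 × 10⁻²³ kg·m/s.
λ = h/p = 6.626 × 10⁻³⁴ / 1.485 × 10⁻²³ = 4.46 × 10⁻¹¹ m = 44.6 pm.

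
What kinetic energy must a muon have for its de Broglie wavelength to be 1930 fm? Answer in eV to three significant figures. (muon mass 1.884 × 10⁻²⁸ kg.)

p = h/λ = 6.626 × 10⁻³⁴ / 1.930 × 10⁻¹² = 3.433 × 10⁻²² kg·m/s.
KE = p²/(2m) = (3.433 × 10⁻²²)² / (2 × 1.884 × 10⁻²⁸) = 3.128 × 10⁻¹⁶ J = 1950 eV.

KE = 1950 eV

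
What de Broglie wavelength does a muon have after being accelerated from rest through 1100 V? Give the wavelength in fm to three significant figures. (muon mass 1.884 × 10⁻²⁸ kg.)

λ = 2570 fm

KE = eV = 1.602 × 10⁻¹⁹ × 1100 = 1.762 × 10⁻¹⁶ J.
p = √(2mKE) = √(2 × 1.884 × 10⁻²⁸ × 1.762 × 10⁻¹⁶) = 2.577 × 10⁻²² kg·m/s.
λ = h/p = 6.626 × 10⁻³⁴ / 2.577 × 10⁻²² = 2.57 × 10⁻¹² m = 2570 fm.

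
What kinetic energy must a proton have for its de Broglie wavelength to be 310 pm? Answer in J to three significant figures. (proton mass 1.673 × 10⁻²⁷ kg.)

KE = 1.37 × 10⁻²¹ J

p = h/λ = 6.626 × 10⁻³⁴ / 3.100 × 10⁻¹⁰ = 2.137 × 10⁻²⁴ kg·m/s.
KE = p²/(2m) = (2.137 × 10⁻²⁴)² / (2 × 1.673 × 10⁻²⁷) = 1.365 × 10⁻²¹ J = 1.37 × 10⁻²¹ J.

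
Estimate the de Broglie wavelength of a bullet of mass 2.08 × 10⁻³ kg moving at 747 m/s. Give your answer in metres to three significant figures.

λ = 4.26 × 10⁻³⁴ m

p = mv = 2.08 × 10⁻³ × 747 = 1.554 kg·m/s.
λ = h/p = 6.626 × 10⁻³⁴ / 1.554 = 4.26 × 10⁻³⁴ m.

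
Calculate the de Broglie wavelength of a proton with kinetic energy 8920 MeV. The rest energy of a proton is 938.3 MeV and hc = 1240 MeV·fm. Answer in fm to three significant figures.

λ = 0.126 fm

Total energy E = KE + m₀c² = 8920 + 938.3 = 9858.3 MeV.
(pc)² = E² − (m₀c²)² = (9858.3)² − (938.3)² = 9.631 × 10⁷ MeV², so pc = 9814 MeV.
λ = hc/(pc) = 1240 MeV·fm / 9814 MeV = 0.126 fm.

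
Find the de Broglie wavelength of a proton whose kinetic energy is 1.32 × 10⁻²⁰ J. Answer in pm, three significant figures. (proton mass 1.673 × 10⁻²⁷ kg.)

λ = 99.7 pm

p = √(2mKE) = √(2 × 1.673 × 10⁻²⁷ × 1.320 × 10⁻²⁰) = 6.646 × 10⁻²⁴ kg·m/s.
λ = h/p = 6.626 × 10⁻³⁴ / 6.646 × 10⁻²⁴ = 9.97 × 10⁻¹¹ m = 99.7 pm.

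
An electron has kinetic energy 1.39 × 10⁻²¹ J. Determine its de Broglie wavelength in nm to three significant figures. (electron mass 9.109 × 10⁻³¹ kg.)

λ = 13.2 nm

p = √(2mKE) = √(2 × 9.109 × 10⁻³¹ × 1.390 × 10⁻²¹) = 5.032 × 10⁻²⁶ kg·m/s.
λ = h/p = 6.626 × 10⁻³⁴ / 5.032 × 10⁻²⁶ = 1.32 × 10⁻⁸ m = 13.2 nm.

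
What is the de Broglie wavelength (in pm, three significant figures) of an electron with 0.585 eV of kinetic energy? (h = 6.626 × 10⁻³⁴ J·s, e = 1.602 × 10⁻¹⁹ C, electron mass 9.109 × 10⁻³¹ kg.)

λ = 1600 pm

KE = 0.585 eV = 9.372 × 10⁻²⁰ J.
p = √(2mKE) = √(2 × 9.109 × 10⁻³¹ × 9.372 × 10⁻²⁰) = 4.132 × 10⁻²⁵ kg·m/s.
λ = h/p = 6.626 × 10⁻³⁴ / 4.132 × 10⁻²⁵ = 1.60 × 10⁻⁹ m = 1600 pm.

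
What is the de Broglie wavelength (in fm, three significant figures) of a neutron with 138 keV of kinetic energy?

λ = 77.0 fm

KE = 138 keV = 2.211 × 10⁻¹⁴ J.
p = √(2mKE) = √(2 × 1.675 × 10⁻²⁷ × 2.211 × 10⁻¹⁴) = 8.606 × 10⁻²¹ kg·m/s.
λ = h/p = 6.626 × 10⁻³⁴ / 8.606 × 10⁻²¹ = 7.70 × 10⁻¹⁴ m = 77.0 fm.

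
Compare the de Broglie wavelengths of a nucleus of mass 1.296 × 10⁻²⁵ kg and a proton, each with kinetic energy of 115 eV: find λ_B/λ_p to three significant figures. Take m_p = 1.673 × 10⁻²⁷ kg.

λ_B/λ_p = 0.114

At fixed KE, p = √(2mKE) so λ = h/p ∝ 1/√m.
λ_B/λ_p = √(m_p/m_B) = √(1.673 × 10⁻²⁷/1.296 × 10⁻²⁵) = √(0.01291) = 0.114.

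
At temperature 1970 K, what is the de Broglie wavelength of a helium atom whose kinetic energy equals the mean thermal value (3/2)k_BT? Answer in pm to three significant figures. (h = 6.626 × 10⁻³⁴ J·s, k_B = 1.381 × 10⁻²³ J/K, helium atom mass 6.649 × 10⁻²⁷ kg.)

KE = (3/2)k_BT = 1.5 × 1.381 × 10⁻²³ × 1970 = 4.081 × 10⁻²⁰ J.
p = √(2mKE) = √(2 × 6.649 × 10⁻²⁷ × 4.081 × 10⁻²⁰) = 2.330 × 10⁻²³ kg·m/s.
λ = h/p = 2.84 × 10⁻¹¹ m = 28.4 pm.

λ = 28.4 pm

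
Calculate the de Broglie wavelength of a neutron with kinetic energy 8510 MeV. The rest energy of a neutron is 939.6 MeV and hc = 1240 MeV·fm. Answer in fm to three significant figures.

Total energy E = KE + m₀c² = 8510 + 939.6 = 9449.6 MeV.
(pc)² = E² − (m₀c²)² = (9449.6)² − (939.6)² = 8.841 × 10⁷ MeV², so pc = 9403 MeV.
λ = hc/(pc) = 1240 MeV·fm / 9403 MeV = 0.132 fm.

λ = 0.132 fm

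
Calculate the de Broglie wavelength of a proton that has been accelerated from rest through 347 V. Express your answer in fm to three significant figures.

λ = 1540 fm

KE = eV = 1.602 × 10⁻¹⁹ × 347.0 = 5.559 × 10⁻¹⁷ J.
p = √(2mKE) = √(2 × 1.673 × 10⁻²⁷ × 5.559 × 10⁻¹⁷) = 4.313 × 10⁻²² kg·m/s.
λ = h/p = 6.626 × 10⁻³⁴ / 4.313 × 10⁻²² = 1.54 × 10⁻¹² m = 1540 fm.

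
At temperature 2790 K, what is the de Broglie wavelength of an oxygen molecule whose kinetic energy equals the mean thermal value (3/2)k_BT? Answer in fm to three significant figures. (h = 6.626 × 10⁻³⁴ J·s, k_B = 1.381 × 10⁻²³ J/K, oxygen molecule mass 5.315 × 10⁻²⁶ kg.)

λ = 8450 fm

KE = (3/2)k_BT = 1.5 × 1.381 × 10⁻²³ × 2790 = 5.779 × 10⁻²⁰ J.
p = √(2mKE) = √(2 × 5.315 × 10⁻²⁶ × 5.779 × 10⁻²⁰) = 7.838 × 10⁻²³ kg·m/s.
λ = h/p = 8.45 × 10⁻¹² m = 8450 fm.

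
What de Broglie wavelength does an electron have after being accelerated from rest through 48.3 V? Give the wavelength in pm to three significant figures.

KE = eV = 1.602 × 10⁻¹⁹ × 48.30 = 7.738 × 10⁻¹⁸ J.
p = √(2mKE) = √(2 × 9.109 × 10⁻³¹ × 7.738 × 10⁻¹⁸) = 3.755 × 10⁻²⁴ kg·m/s.
λ = h/p = 6.626 × 10⁻³⁴ / 3.755 × 10⁻²⁴ = 1.76 × 10⁻¹⁰ m = 176 pm.

λ = 176 pm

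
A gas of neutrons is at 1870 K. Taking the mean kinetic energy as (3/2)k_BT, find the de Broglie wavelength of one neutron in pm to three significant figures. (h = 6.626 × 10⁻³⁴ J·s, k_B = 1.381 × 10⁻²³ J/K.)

λ = 58.2 pm

KE = (3/2)k_BT = 1.5 × 1.381 × 10⁻²³ × 1870 = 3.874 × 10⁻²⁰ J.
p = √(2mKE) = √(2 × 1.675 × 10⁻²⁷ × 3.874 × 10⁻²⁰) = 1.139 × 10⁻²³ kg·m/s.
λ = h/p = 5.82 × 10⁻¹¹ m = 58.2 pm.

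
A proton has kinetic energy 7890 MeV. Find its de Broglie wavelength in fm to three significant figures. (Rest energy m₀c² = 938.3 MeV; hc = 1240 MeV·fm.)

λ = 0.141 fm

Total energy E = KE + m₀c² = 7890 + 938.3 = 8828.3 MeV.
(pc)² = E² − (m₀c²)² = (8828.3)² − (938.3)² = 7.706 × 10⁷ MeV², so pc = 8778 MeV.
λ = hc/(pc) = 1240 MeV·fm / 8778 MeV = 0.141 fm.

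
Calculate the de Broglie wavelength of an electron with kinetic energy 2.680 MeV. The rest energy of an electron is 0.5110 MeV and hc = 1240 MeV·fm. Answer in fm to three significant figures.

Total energy E = KE + m₀c² = 2.680 + 0.5110 = 3.1910 MeV.
(pc)² = E² − (m₀c²)² = (3.1910)² − (0.5110)² = 9.921 MeV², so pc = 3.150 MeV.
λ = hc/(pc) = 1240 MeV·fm / 3.150 MeV = 394 fm.

λ = 394 fm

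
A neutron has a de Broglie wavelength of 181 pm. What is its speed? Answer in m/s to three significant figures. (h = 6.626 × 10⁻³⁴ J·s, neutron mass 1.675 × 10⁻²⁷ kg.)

v = 2190 m/s

p = h/λ = 6.626 × 10⁻³⁴ / 1.810 × 10⁻¹⁰ = 3.661 × 10⁻²⁴ kg·m/s.
v = p/m = 3.661 × 10⁻²⁴ / 1.675 × 10⁻²⁷ = 2.19 × 10³ m/s = 2190 m/s.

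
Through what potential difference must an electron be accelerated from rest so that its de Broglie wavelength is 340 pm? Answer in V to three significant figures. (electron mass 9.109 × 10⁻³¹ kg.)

V = 13.0 V

p = h/λ = 6.626 × 10⁻³⁴ / 3.400 × 10⁻¹⁰ = 1.949 × 10⁻²⁴ kg·m/s.
KE = p²/(2m) = 2.085 × 10⁻¹⁸ J.
V = KE/e = 2.085 × 10⁻¹⁸ / (1.602 × 10⁻¹⁹) = 13.0 V.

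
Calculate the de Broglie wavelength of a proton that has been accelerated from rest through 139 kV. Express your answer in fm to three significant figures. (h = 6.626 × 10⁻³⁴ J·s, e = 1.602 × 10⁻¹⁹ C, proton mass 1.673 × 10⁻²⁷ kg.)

λ = 76.8 fm

KE = eV = 1.602 × 10⁻¹⁹ × 1.390 × 10⁵ = 2.227 × 10⁻¹⁴ J.
p = √(2mKE) = √(2 × 1.673 × 10⁻²⁷ × 2.227 × 10⁻¹⁴) = 8.632 × 10⁻²¹ kg·m/s.
λ = h/p = 6.626 × 10⁻³⁴ / 8.632 × 10⁻²¹ = 7.68 × 10⁻¹⁴ m = 76.8 fm.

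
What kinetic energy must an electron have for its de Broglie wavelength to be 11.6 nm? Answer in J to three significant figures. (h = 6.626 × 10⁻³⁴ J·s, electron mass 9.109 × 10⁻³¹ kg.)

p = h/λ = 6.626 × 10⁻³⁴ / 1.160 × 10⁻⁸ = 5.712 × 10⁻²⁶ kg·m/s.
KE = p²/(2m) = (5.712 × 10⁻²⁶)² / (2 × 9.109 × 10⁻³¹) = 1.791 × 10⁻²¹ J = 1.79 × 10⁻²¹ J.

KE = 1.79 × 10⁻²¹ J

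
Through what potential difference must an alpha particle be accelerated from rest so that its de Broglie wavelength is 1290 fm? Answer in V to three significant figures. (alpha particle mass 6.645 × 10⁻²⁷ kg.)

p = h/λ = 6.626 × 10⁻³⁴ / 1.290 × 10⁻¹² = 5.136 × 10⁻²² kg·m/s.
KE = p²/(2m) = 1.985 × 10⁻¹⁷ J.
V = KE/2e = 1.985 × 10⁻¹⁷ / (2 × 1.602 × 10⁻¹⁹) = 62.0 V.

V = 62.0 V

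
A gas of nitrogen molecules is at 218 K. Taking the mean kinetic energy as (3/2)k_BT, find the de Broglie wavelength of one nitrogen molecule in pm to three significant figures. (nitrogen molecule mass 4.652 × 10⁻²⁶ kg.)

KE = (3/2)k_BT = 1.5 × 1.381 × 10⁻²³ × 218 = 4.516 × 10⁻²¹ J.
p = √(2mKE) = √(2 × 4.652 × 10⁻²⁶ × 4.516 × 10⁻²¹) = 2.050 × 10⁻²³ kg·m/s.
λ = h/p = 3.23 × 10⁻¹¹ m = 32.3 pm.

λ = 32.3 pm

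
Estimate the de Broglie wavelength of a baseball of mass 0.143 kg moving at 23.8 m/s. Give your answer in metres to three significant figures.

p = mv = 0.143 × 23.8 = 3.403 kg·m/s.
λ = h/p = 6.626 × 10⁻³⁴ / 3.403 = 1.95 × 10⁻³⁴ m.

λ = 1.95 × 10⁻³⁴ m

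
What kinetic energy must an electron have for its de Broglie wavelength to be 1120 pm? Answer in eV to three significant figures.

p = h/λ = 6.626 × 10⁻³⁴ / 1.120 × 10⁻⁹ = 5.916 × 10⁻²⁵ kg·m/s.
KE = p²/(2m) = (5.916 × 10⁻²⁵)² / (2 × 9.109 × 10⁻³¹) = 1.921 × 10⁻¹⁹ J = 1.20 eV.

KE = 1.20 eV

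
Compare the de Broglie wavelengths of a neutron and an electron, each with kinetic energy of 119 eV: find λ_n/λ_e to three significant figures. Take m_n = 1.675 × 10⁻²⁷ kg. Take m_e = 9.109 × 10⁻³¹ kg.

λ_n/λ_e = 0.0233

At fixed KE, p = √(2mKE) so λ = h/p ∝ 1/√m.
λ_n/λ_e = √(m_e/m_n) = √(9.109 × 10⁻³¹/1.675 × 10⁻²⁷) = √(5.438 × 10⁻⁴) = 0.0233.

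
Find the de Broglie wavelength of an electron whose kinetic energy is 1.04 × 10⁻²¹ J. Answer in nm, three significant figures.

p = √(2mKE) = √(2 × 9.109 × 10⁻³¹ × 1.040 × 10⁻²¹) = 4.353 × 10⁻²⁶ kg·m/s.
λ = h/p = 6.626 × 10⁻³⁴ / 4.353 × 10⁻²⁶ = 1.52 × 10⁻⁸ m = 15.2 nm.

λ = 15.2 nm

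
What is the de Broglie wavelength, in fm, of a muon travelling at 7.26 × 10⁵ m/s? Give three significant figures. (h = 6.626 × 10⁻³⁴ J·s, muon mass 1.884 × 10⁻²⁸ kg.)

λ = 4840 fm

p = mv = 1.884 × 10⁻²⁸ × 7.26 × 10⁵ = 1.368 × 10⁻²² kg·m/s.
λ = h/p = 6.626 × 10⁻³⁴ / 1.368 × 10⁻²² = 4.84 × 10⁻¹² m = 4840 fm.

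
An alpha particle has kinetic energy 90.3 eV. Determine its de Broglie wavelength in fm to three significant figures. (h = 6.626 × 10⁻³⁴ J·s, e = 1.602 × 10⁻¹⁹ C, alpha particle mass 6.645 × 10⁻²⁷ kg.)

λ = 1510 fm

KE = 90.3 eV = 1.447 × 10⁻¹⁷ J.
p = √(2mKE) = √(2 × 6.645 × 10⁻²⁷ × 1.447 × 10⁻¹⁷) = 4.385 × 10⁻²² kg·m/s.
λ = h/p = 6.626 × 10⁻³⁴ / 4.385 × 10⁻²² = 1.51 × 10⁻¹² m = 1510 fm.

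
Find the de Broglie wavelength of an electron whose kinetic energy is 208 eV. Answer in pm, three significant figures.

KE = 208 eV = 3.332 × 10⁻¹⁷ J.
p = √(2mKE) = √(2 × 9.109 × 10⁻³¹ × 3.332 × 10⁻¹⁷) = 7.791 × 10⁻²⁴ kg·m/s.
λ = h/p = 6.626 × 10⁻³⁴ / 7.791 × 10⁻²⁴ = 8.50 × 10⁻¹¹ m = 85.0 pm.

λ = 85.0 pm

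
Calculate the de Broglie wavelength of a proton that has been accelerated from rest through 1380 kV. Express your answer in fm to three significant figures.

λ = 24.4 fm

KE = eV = 1.602 × 10⁻¹⁹ × 1.380 × 10⁶ = 2.211 × 10⁻¹³ J.
p = √(2mKE) = √(2 × 1.673 × 10⁻²⁷ × 2.211 × 10⁻¹³) = 2.720 × 10⁻²⁰ kg·m/s.
λ = h/p = 6.626 × 10⁻³⁴ / 2.720 × 10⁻²⁰ = 2.44 × 10⁻¹⁴ m = 24.4 fm.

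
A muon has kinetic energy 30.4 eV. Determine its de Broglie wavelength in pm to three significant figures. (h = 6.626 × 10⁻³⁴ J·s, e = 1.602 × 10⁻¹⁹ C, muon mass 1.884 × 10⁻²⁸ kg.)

KE = 30.4 eV = 4.870 × 10⁻¹⁸ J.
p = √(2mKE) = √(2 × 1.884 × 10⁻²⁸ × 4.870 × 10⁻¹⁸) = 4.284 × 10⁻²³ kg·m/s.
λ = h/p = 6.626 × 10⁻³⁴ / 4.284 × 10⁻²³ = 1.55 × 10⁻¹¹ m = 15.5 pm.

λ = 15.5 pm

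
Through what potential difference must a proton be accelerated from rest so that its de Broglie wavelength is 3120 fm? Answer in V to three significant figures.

V = 84.1 V

p = h/λ = 6.626 × 10⁻³⁴ / 3.120 × 10⁻¹² = 2.124 × 10⁻²² kg·m/s.
KE = p²/(2m) = 1.348 × 10⁻¹⁷ J.
V = KE/e = 1.348 × 10⁻¹⁷ / (1.602 × 10⁻¹⁹) = 84.1 V.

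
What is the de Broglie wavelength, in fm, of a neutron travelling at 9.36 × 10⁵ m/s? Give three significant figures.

p = mv = 1.675 × 10⁻²⁷ × 9.36 × 10⁵ = 1.568 × 10⁻²¹ kg·m/s.
λ = h/p = 6.626 × 10⁻³⁴ / 1.568 × 10⁻²¹ = 4.23 × 10⁻¹³ m = 423 fm.

λ = 423 fm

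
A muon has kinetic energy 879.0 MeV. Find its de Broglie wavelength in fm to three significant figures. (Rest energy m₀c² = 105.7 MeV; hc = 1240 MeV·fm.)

Total energy E = KE + m₀c² = 879.0 + 105.7 = 984.7 MeV.
(pc)² = E² − (m₀c²)² = (984.7)² − (105.7)² = 9.585 × 10⁵ MeV², so pc = 979.0 MeV.
λ = hc/(pc) = 1240 MeV·fm / 979.0 MeV = 1.27 fm.

λ = 1.27 fm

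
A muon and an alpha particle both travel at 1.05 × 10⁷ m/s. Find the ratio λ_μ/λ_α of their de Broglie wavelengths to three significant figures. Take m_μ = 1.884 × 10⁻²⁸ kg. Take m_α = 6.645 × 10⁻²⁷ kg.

λ_μ/λ_α = 35.3

At fixed v, p = mv so λ = h/(mv) ∝ 1/m.
λ_μ/λ_α = m_α/m_μ = 6.645 × 10⁻²⁷/1.884 × 10⁻²⁸ = 35.3.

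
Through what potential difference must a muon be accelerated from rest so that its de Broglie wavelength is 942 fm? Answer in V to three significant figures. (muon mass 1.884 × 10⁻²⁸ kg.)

p = h/λ = 6.626 × 10⁻³⁴ / 9.420 × 10⁻¹³ = 7.034 × 10⁻²² kg·m/s.
KE = p²/(2m) = 1.313 × 10⁻¹⁵ J.
V = KE/e = 1.313 × 10⁻¹⁵ / (1.602 × 10⁻¹⁹) = 8200 V.

V = 8200 V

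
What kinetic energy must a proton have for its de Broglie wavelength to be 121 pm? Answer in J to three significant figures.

KE = 8.96 × 10⁻²¹ J

p = h/λ = 6.626 × 10⁻³⁴ / 1.210 × 10⁻¹⁰ = 5.476 × 10⁻²⁴ kg·m/s.
KE = p²/(2m) = (5.476 × 10⁻²⁴)² / (2 × 1.673 × 10⁻²⁷) = 8.962 × 10⁻²¹ J = 8.96 × 10⁻²¹ J.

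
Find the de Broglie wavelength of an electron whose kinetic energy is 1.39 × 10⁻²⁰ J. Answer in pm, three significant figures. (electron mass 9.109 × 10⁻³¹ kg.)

p = √(2mKE) = √(2 × 9.109 × 10⁻³¹ × 1.390 × 10⁻²⁰) = 1.591 × 10⁻²⁵ kg·m/s.
λ = h/p = 6.626 × 10⁻³⁴ / 1.591 × 10⁻²⁵ = 4.16 × 10⁻⁹ m = 4160 pm.

λ = 4160 pm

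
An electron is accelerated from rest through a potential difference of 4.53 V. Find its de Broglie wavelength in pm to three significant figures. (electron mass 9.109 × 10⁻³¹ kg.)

λ = 576 pm

KE = eV = 1.602 × 10⁻¹⁹ × 4.530 = 7.257 × 10⁻¹⁹ J.
p = √(2mKE) = √(2 × 9.109 × 10⁻³¹ × 7.257 × 10⁻¹⁹) = 1.150 × 10⁻²⁴ kg·m/s.
λ = h/p = 6.626 × 10⁻³⁴ / 1.150 × 10⁻²⁴ = 5.76 × 10⁻¹⁰ m = 576 pm.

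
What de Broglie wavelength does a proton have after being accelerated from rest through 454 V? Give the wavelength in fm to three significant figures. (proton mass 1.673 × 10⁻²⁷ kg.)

KE = eV = 1.602 × 10⁻¹⁹ × 454.0 = 7.273 × 10⁻¹⁷ J.
p = √(2mKE) = √(2 × 1.673 × 10⁻²⁷ × 7.273 × 10⁻¹⁷) = 4.933 × 10⁻²² kg·m/s.
λ = h/p = 6.626 × 10⁻³⁴ / 4.933 × 10⁻²² = 1.34 × 10⁻¹² m = 1340 fm.

λ = 1340 fm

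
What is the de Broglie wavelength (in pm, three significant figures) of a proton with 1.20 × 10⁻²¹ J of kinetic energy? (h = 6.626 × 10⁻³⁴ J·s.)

p = √(2mKE) = √(2 × 1.673 × 10⁻²⁷ × 1.200 × 10⁻²¹) = 2.004 × 10⁻²⁴ kg·m/s.
λ = h/p = 6.626 × 10⁻³⁴ / 2.004 × 10⁻²⁴ = 3.31 × 10⁻¹⁰ m = 331 pm.

λ = 331 pm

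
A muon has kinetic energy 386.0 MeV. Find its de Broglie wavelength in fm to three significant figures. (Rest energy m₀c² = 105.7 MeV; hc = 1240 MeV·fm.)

λ = 2.58 fm

Total energy E = KE + m₀c² = 386.0 + 105.7 = 491.7 MeV.
(pc)² = E² − (m₀c²)² = (491.7)² − (105.7)² = 2.306 × 10⁵ MeV², so pc = 480.2 MeV.
λ = hc/(pc) = 1240 MeV·fm / 480.2 MeV = 2.58 fm.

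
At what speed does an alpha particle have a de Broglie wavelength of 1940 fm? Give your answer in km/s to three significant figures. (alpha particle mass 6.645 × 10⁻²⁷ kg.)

p = h/λ = 6.626 × 10⁻³⁴ / 1.940 × 10⁻¹² = 3.415 × 10⁻²² kg·m/s.
v = p/m = 3.415 × 10⁻²² / 6.645 × 10⁻²⁷ = 5.14 × 10⁴ m/s = 51.4 km/s.

v = 51.4 km/s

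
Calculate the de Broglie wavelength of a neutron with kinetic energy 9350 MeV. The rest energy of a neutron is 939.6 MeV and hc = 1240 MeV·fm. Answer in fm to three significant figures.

λ = 0.121 fm

Total energy E = KE + m₀c² = 9350 + 939.6 = 10289.6 MeV.
(pc)² = E² − (m₀c²)² = (10289.6)² − (939.6)² = 1.050 × 10⁸ MeV², so pc = 1.025 × 10⁴ MeV.
λ = hc/(pc) = 1240 MeV·fm / 1.025 × 10⁴ MeV = 0.121 fm.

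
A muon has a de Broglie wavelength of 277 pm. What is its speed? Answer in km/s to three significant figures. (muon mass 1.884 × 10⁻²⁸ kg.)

p = h/λ = 6.626 × 10⁻³⁴ / 2.770 × 10⁻¹⁰ = 2.392 × 10⁻²⁴ kg·m/s.
v = p/m = 2.392 × 10⁻²⁴ / 1.884 × 10⁻²⁸ = 1.27 × 10⁴ m/s = 12.7 km/s.

v = 12.7 km/s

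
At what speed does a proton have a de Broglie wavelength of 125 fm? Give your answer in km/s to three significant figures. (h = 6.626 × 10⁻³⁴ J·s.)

p = h/λ = 6.626 × 10⁻³⁴ / 1.250 × 10⁻¹³ = 5.301 × 10⁻²¹ kg·m/s.
v = p/m = 5.301 × 10⁻²¹ / 1.673 × 10⁻²⁷ = 3.17 × 10⁶ m/s = 3170 km/s.

v = 3170 km/s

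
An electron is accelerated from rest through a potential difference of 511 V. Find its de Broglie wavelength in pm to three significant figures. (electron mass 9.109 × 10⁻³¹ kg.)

λ = 54.3 pm

KE = eV = 1.602 × 10⁻¹⁹ × 511.0 = 8.186 × 10⁻¹⁷ J.
p = √(2mKE) = √(2 × 9.109 × 10⁻³¹ × 8.186 × 10⁻¹⁷) = 1.221 × 10⁻²³ kg·m/s.
λ = h/p = 6.626 × 10⁻³⁴ / 1.221 × 10⁻²³ = 5.43 × 10⁻¹¹ m = 54.3 pm.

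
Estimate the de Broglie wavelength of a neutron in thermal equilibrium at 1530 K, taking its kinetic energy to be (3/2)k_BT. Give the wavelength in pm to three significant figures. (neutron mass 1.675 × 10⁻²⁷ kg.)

λ = 64.3 pm

KE = (3/2)k_BT = 1.5 × 1.381 × 10⁻²³ × 1530 = 3.169 × 10⁻²⁰ J.
p = √(2mKE) = √(2 × 1.675 × 10⁻²⁷ × 3.169 × 10⁻²⁰) = 1.030 × 10⁻²³ kg·m/s.
λ = h/p = 6.43 × 10⁻¹¹ m = 64.3 pm.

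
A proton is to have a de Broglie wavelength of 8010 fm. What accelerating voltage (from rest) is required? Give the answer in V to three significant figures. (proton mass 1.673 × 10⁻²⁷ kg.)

p = h/λ = 6.626 × 10⁻³⁴ / 8.010 × 10⁻¹² = 8.272 × 10⁻²³ kg·m/s.
KE = p²/(2m) = 2.045 × 10⁻¹⁸ J.
V = KE/e = 2.045 × 10⁻¹⁸ / (1.602 × 10⁻¹⁹) = 12.8 V.

V = 12.8 V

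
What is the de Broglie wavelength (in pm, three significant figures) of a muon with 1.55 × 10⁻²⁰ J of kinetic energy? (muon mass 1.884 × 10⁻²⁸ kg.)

λ = 274 pm

p = √(2mKE) = √(2 × 1.884 × 10⁻²⁸ × 1.550 × 10⁻²⁰) = 2.417 × 10⁻²⁴ kg·m/s.
λ = h/p = 6.626 × 10⁻³⁴ / 2.417 × 10⁻²⁴ = 2.74 × 10⁻¹⁰ m = 274 pm.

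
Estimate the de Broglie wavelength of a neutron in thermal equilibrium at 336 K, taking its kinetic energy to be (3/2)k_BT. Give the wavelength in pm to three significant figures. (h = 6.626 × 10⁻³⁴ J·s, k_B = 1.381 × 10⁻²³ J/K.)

KE = (3/2)k_BT = 1.5 × 1.381 × 10⁻²³ × 336 = 6.960 × 10⁻²¹ J.
p = √(2mKE) = √(2 × 1.675 × 10⁻²⁷ × 6.960 × 10⁻²¹) = 4.829 × 10⁻²⁴ kg·m/s.
λ = h/p = 1.37 × 10⁻¹⁰ m = 137 pm.

λ = 137 pm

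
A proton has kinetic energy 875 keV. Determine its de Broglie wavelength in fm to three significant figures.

λ = 30.6 fm

KE = 875 keV = 1.402 × 10⁻¹³ J.
p = √(2mKE) = √(2 × 1.673 × 10⁻²⁷ × 1.402 × 10⁻¹³) = 2.166 × 10⁻²⁰ kg·m/s.
λ = h/p = 6.626 × 10⁻³⁴ / 2.166 × 10⁻²⁰ = 3.06 × 10⁻¹⁴ m = 30.6 fm.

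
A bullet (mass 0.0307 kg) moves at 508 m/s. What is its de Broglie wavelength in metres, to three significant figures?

λ = 4.25 × 10⁻³⁵ m

p = mv = 0.0307 × 508 = 1.560 × 10¹ kg·m/s.
λ = h/p = 6.626 × 10⁻³⁴ / 1.560 × 10¹ = 4.25 × 10⁻³⁵ m.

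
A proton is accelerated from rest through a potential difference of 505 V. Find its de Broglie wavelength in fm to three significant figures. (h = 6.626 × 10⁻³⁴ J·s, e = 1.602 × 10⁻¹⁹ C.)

λ = 1270 fm

KE = eV = 1.602 × 10⁻¹⁹ × 505.0 = 8.090 × 10⁻¹⁷ J.
p = √(2mKE) = √(2 × 1.673 × 10⁻²⁷ × 8.090 × 10⁻¹⁷) = 5.203 × 10⁻²² kg·m/s.
λ = h/p = 6.626 × 10⁻³⁴ / 5.203 × 10⁻²² = 1.27 × 10⁻¹² m = 1270 fm.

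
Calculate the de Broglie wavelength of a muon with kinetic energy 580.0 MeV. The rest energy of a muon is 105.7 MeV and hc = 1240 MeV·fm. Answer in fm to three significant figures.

λ = 1.83 fm

Total energy E = KE + m₀c² = 580.0 + 105.7 = 685.7 MeV.
(pc)² = E² − (m₀c²)² = (685.7)² − (105.7)² = 4.590 × 10⁵ MeV², so pc = 677.5 MeV.
λ = hc/(pc) = 1240 MeV·fm / 677.5 MeV = 1.83 fm.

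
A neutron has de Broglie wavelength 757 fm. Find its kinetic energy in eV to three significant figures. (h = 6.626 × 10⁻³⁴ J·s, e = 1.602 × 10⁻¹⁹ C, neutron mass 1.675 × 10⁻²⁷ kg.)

p = h/λ = 6.626 × 10⁻³⁴ / 7.570 × 10⁻¹³ = 8.753 × 10⁻²² kg·m/s.
KE = p²/(2m) = (8.753 × 10⁻²²)² / (2 × 1.675 × 10⁻²⁷) = 2.287 × 10⁻¹⁶ J = 1430 eV.

KE = 1430 eV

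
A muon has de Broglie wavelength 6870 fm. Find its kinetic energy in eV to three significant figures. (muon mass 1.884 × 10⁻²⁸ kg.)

KE = 154 eV

p = h/λ = 6.626 × 10⁻³⁴ / 6.870 × 10⁻¹² = 9.645 × 10⁻²³ kg·m/s.
KE = p²/(2m) = (9.645 × 10⁻²³)² / (2 × 1.884 × 10⁻²⁸) = 2.469 × 10⁻¹⁷ J = 154 eV.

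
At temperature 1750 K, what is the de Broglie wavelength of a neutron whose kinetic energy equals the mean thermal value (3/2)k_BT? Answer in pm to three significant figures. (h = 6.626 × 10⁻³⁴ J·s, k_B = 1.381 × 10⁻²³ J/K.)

KE = (3/2)k_BT = 1.5 × 1.381 × 10⁻²³ × 1750 = 3.625 × 10⁻²⁰ J.
p = √(2mKE) = √(2 × 1.675 × 10⁻²⁷ × 3.625 × 10⁻²⁰) = 1.102 × 10⁻²³ kg·m/s.
λ = h/p = 6.01 × 10⁻¹¹ m = 60.1 pm.

λ = 60.1 pm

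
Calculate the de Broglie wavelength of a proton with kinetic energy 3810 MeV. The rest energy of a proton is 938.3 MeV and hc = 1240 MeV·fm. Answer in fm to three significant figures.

λ = 0.266 fm

Total energy E = KE + m₀c² = 3810 + 938.3 = 4748.3 MeV.
(pc)² = E² − (m₀c²)² = (4748.3)² − (938.3)² = 2.167 × 10⁷ MeV², so pc = 4655 MeV.
λ = hc/(pc) = 1240 MeV·fm / 4655 MeV = 0.266 fm.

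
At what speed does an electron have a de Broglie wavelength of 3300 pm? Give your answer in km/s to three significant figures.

p = h/λ = 6.626 × 10⁻³⁴ / 3.300 × 10⁻⁹ = 2.008 × 10⁻²⁵ kg·m/s.
v = p/m = 2.008 × 10⁻²⁵ / 9.109 × 10⁻³¹ = 2.20 × 10⁵ m/s = 220 km/s.

v = 220 km/s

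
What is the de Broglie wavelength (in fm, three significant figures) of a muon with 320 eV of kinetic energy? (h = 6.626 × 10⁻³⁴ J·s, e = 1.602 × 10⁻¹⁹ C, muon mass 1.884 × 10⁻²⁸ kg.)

λ = 4770 fm

KE = 320 eV = 5.126 × 10⁻¹⁷ J.
p = √(2mKE) = √(2 × 1.884 × 10⁻²⁸ × 5.126 × 10⁻¹⁷) = 1.390 × 10⁻²² kg·m/s.
λ = h/p = 6.626 × 10⁻³⁴ / 1.390 × 10⁻²² = 4.77 × 10⁻¹² m = 4770 fm.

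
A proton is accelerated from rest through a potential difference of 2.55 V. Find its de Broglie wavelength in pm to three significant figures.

λ = 17.9 pm

KE = eV = 1.602 × 10⁻¹⁹ × 2.550 = 4.085 × 10⁻¹⁹ J.
p = √(2mKE) = √(2 × 1.673 × 10⁻²⁷ × 4.085 × 10⁻¹⁹) = 3.697 × 10⁻²³ kg·m/s.
λ = h/p = 6.626 × 10⁻³⁴ / 3.697 × 10⁻²³ = 1.79 × 10⁻¹¹ m = 17.9 pm.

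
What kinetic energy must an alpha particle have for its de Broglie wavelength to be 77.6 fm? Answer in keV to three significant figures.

p = h/λ = 6.626 × 10⁻³⁴ / 7.760 × 10⁻¹⁴ = 8.539 × 10⁻²¹ kg·m/s.
KE = p²/(2m) = (8.539 × 10⁻²¹)² / (2 × 6.645 × 10⁻²⁷) = 5.486 × 10⁻¹⁵ J = 34.2 keV.

KE = 34.2 keV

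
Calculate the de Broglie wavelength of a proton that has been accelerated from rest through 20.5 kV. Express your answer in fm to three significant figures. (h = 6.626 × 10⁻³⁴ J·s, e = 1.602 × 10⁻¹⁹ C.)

λ = 200 fm

KE = eV = 1.602 × 10⁻¹⁹ × 2.050 × 10⁴ = 3.284 × 10⁻¹⁵ J.
p = √(2mKE) = √(2 × 1.673 × 10⁻²⁷ × 3.284 × 10⁻¹⁵) = 3.315 × 10⁻²¹ kg·m/s.
λ = h/p = 6.626 × 10⁻³⁴ / 3.315 × 10⁻²¹ = 2.00 × 10⁻¹³ m = 200 fm.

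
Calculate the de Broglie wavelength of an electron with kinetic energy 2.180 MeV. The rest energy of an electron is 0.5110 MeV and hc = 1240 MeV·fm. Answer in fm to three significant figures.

Total energy E = KE + m₀c² = 2.180 + 0.5110 = 2.6910 MeV.
(pc)² = E² − (m₀c²)² = (2.6910)² − (0.5110)² = 6.980 MeV², so pc = 2.642 MeV.
λ = hc/(pc) = 1240 MeV·fm / 2.642 MeV = 469 fm.

λ = 469 fm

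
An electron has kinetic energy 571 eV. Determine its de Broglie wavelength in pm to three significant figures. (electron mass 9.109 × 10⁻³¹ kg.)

KE = 571 eV = 9.147 × 10⁻¹⁷ J.
p = √(2mKE) = √(2 × 9.109 × 10⁻³¹ × 9.147 × 10⁻¹⁷) = 1.291 × 10⁻²³ kg·m/s.
λ = h/p = 6.626 × 10⁻³⁴ / 1.291 × 10⁻²³ = 5.13 × 10⁻¹¹ m = 51.3 pm.

λ = 51.3 pm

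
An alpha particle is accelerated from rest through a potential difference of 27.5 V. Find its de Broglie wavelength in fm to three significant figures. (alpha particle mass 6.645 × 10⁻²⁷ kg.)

KE = 2eV = 2 × 1.602 × 10⁻¹⁹ × 27.50 = 8.811 × 10⁻¹⁸ J.
p = √(2mKE) = √(2 × 6.645 × 10⁻²⁷ × 8.811 × 10⁻¹⁸) = 3.422 × 10⁻²² kg·m/s.
λ = h/p = 6.626 × 10⁻³⁴ / 3.422 × 10⁻²² = 1.94 × 10⁻¹² m = 1940 fm.

λ = 1940 fm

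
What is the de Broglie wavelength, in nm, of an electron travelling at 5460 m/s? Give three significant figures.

p = mv = 9.109 × 10⁻³¹ × 5460 = 4.974 × 10⁻²⁷ kg·m/s.
λ = h/p = 6.626 × 10⁻³⁴ / 4.974 × 10⁻²⁷ = 1.33 × 10⁻⁷ m = 133 nm.

λ = 133 nm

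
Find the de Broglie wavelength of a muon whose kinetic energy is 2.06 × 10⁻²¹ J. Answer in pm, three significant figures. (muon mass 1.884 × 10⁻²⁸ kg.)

p = √(2mKE) = √(2 × 1.884 × 10⁻²⁸ × 2.060 × 10⁻²¹) = 8.810 × 10⁻²⁵ kg·m/s.
λ = h/p = 6.626 × 10⁻³⁴ / 8.810 × 10⁻²⁵ = 7.52 × 10⁻¹⁰ m = 752 pm.

λ = 752 pm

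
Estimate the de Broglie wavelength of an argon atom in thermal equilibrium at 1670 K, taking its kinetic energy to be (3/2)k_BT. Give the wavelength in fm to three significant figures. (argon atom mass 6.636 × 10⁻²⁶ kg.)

λ = 9780 fm

KE = (3/2)k_BT = 1.5 × 1.381 × 10⁻²³ × 1670 = 3.459 × 10⁻²⁰ J.
p = √(2mKE) = √(2 × 6.636 × 10⁻²⁶ × 3.459 × 10⁻²⁰) = 6.776 × 10⁻²³ kg·m/s.
λ = h/p = 9.78 × 10⁻¹² m = 9780 fm.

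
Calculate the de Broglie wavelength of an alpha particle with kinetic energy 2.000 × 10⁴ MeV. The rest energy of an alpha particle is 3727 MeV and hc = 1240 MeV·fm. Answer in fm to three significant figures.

λ = 0.0529 fm

Total energy E = KE + m₀c² = 2.000 × 10⁴ + 3727 = 23727 MeV.
(pc)² = E² − (m₀c²)² = (23727)² − (3727)² = 5.491 × 10⁸ MeV², so pc = 2.343 × 10⁴ MeV.
λ = hc/(pc) = 1240 MeV·fm / 2.343 × 10⁴ MeV = 0.0529 fm.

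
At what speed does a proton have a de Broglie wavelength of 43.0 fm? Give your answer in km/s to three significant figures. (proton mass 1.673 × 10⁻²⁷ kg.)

v = 9210 km/s

p = h/λ = 6.626 × 10⁻³⁴ / 4.300 × 10⁻¹⁴ = 1.541 × 10⁻²⁰ kg·m/s.
v = p/m = 1.541 × 10⁻²⁰ / 1.673 × 10⁻²⁷ = 9.21 × 10⁶ m/s = 9210 km/s.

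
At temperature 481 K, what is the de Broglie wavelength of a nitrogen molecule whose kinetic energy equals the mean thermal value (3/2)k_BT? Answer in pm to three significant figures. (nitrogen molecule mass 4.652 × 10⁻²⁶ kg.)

KE = (3/2)k_BT = 1.5 × 1.381 × 10⁻²³ × 481 = 9.964 × 10⁻²¹ J.
p = √(2mKE) = √(2 × 4.652 × 10⁻²⁶ × 9.964 × 10⁻²¹) = 3.045 × 10⁻²³ kg·m/s.
λ = h/p = 2.18 × 10⁻¹¹ m = 21.8 pm.

λ = 21.8 pm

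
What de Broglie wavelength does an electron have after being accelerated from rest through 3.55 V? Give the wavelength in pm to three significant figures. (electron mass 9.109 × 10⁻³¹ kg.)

λ = 651 pm

KE = eV = 1.602 × 10⁻¹⁹ × 3.550 = 5.687 × 10⁻¹⁹ J.
p = √(2mKE) = √(2 × 9.109 × 10⁻³¹ × 5.687 × 10⁻¹⁹) = 1.018 × 10⁻²⁴ kg·m/s.
λ = h/p = 6.626 × 10⁻³⁴ / 1.018 × 10⁻²⁴ = 6.51 × 10⁻¹⁰ m = 651 pm.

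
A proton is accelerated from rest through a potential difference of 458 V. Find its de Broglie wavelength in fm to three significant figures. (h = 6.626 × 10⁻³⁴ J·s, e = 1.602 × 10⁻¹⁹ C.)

KE = eV = 1.602 × 10⁻¹⁹ × 458.0 = 7.337 × 10⁻¹⁷ J.
p = √(2mKE) = √(2 × 1.673 × 10⁻²⁷ × 7.337 × 10⁻¹⁷) = 4.955 × 10⁻²² kg·m/s.
λ = h/p = 6.626 × 10⁻³⁴ / 4.955 × 10⁻²² = 1.34 × 10⁻¹² m = 1340 fm.

λ = 1340 fm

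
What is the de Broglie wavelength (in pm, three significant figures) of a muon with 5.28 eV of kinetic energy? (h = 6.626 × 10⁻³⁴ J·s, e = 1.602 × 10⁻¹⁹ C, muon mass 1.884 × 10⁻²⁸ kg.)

λ = 37.1 pm

KE = 5.28 eV = 8.459 × 10⁻¹⁹ J.
p = √(2mKE) = √(2 × 1.884 × 10⁻²⁸ × 8.459 × 10⁻¹⁹) = 1.785 × 10⁻²³ kg·m/s.
λ = h/p = 6.626 × 10⁻³⁴ / 1.785 × 10⁻²³ = 3.71 × 10⁻¹¹ m = 37.1 pm.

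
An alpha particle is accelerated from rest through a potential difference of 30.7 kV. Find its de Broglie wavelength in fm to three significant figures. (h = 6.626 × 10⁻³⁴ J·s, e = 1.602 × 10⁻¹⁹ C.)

KE = 2eV = 2 × 1.602 × 10⁻¹⁹ × 3.070 × 10⁴ = 9.836 × 10⁻¹⁵ J.
p = √(2mKE) = √(2 × 6.645 × 10⁻²⁷ × 9.836 × 10⁻¹⁵) = 1.143 × 10⁻²⁰ kg·m/s.
λ = h/p = 6.626 × 10⁻³⁴ / 1.143 × 10⁻²⁰ = 5.80 × 10⁻¹⁴ m = 58.0 fm.

λ = 58.0 fm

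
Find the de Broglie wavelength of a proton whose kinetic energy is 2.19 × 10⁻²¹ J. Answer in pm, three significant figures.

p = √(2mKE) = √(2 × 1.673 × 10⁻²⁷ × 2.190 × 10⁻²¹) = 2.707 × 10⁻²⁴ kg·m/s.
λ = h/p = 6.626 × 10⁻³⁴ / 2.707 × 10⁻²⁴ = 2.45 × 10⁻¹⁰ m = 245 pm.

λ = 245 pm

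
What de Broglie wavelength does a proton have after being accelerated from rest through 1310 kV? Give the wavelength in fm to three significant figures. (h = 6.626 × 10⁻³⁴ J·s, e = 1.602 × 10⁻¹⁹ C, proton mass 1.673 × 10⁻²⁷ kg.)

λ = 25.0 fm

KE = eV = 1.602 × 10⁻¹⁹ × 1.310 × 10⁶ = 2.099 × 10⁻¹³ J.
p = √(2mKE) = √(2 × 1.673 × 10⁻²⁷ × 2.099 × 10⁻¹³) = 2.650 × 10⁻²⁰ kg·m/s.
λ = h/p = 6.626 × 10⁻³⁴ / 2.650 × 10⁻²⁰ = 2.50 × 10⁻¹⁴ m = 25.0 fm.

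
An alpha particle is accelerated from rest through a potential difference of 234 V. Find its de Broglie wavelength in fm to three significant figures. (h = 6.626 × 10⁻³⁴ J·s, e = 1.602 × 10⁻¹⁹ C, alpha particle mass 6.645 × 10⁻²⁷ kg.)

KE = 2eV = 2 × 1.602 × 10⁻¹⁹ × 234.0 = 7.497 × 10⁻¹⁷ J.
p = √(2mKE) = √(2 × 6.645 × 10⁻²⁷ × 7.497 × 10⁻¹⁷) = 9.982 × 10⁻²² kg·m/s.
λ = h/p = 6.626 × 10⁻³⁴ / 9.982 × 10⁻²² = 6.64 × 10⁻¹³ m = 664 fm.

λ = 664 fm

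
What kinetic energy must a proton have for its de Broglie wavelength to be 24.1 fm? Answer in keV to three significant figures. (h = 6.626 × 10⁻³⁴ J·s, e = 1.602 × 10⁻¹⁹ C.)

KE = 1410 keV

p = h/λ = 6.626 × 10⁻³⁴ / 2.410 × 10⁻¹⁴ = 2.749 × 10⁻²⁰ kg·m/s.
KE = p²/(2m) = (2.749 × 10⁻²⁰)² / (2 × 1.673 × 10⁻²⁷) = 2.259 × 10⁻¹³ J = 1410 keV.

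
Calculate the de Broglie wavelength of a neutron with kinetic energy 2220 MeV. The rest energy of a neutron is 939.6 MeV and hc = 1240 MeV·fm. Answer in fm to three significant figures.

Total energy E = KE + m₀c² = 2220 + 939.6 = 3159.6 MeV.
(pc)² = E² − (m₀c²)² = (3159.6)² − (939.6)² = 9.100 × 10⁶ MeV², so pc = 3017 MeV.
λ = hc/(pc) = 1240 MeV·fm / 3017 MeV = 0.411 fm.

λ = 0.411 fm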